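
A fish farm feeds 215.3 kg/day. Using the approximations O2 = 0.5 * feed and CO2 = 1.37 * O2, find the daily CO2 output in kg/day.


O2 = 215.3 * 0.5 = 107.65
CO2 = 107.65 * 1.37 = 147.4805

147.4805 kg/day


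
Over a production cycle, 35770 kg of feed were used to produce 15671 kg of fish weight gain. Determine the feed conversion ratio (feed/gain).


FCR = feed consumed / weight gained
FCR = 35770 kg / 15671 kg = 2.28256

2.28256


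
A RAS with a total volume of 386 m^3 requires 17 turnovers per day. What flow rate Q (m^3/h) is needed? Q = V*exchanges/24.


Daily recirculation volume = 386 m^3 * 17 = 6562 m^3/day
Flow rate Q = daily volume / 24 h = 6562 / 24 = 273.417 m^3/h

273.417 m^3/h


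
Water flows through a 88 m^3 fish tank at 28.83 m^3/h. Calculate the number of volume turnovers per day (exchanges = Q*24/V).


Daily flow volume = 28.83 m^3/h * 24 h = 691.92 m^3/day
Exchanges = daily flow / tank volume = 691.92 / 88 = 7.86273 exchanges/day

7.86273 exchanges/day


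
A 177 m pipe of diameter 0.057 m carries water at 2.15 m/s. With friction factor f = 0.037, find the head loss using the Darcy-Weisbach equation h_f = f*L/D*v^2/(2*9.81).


v^2 = 2.15^2 = 4.6225 m^2/s^2
L/D = 177/0.057 = 3105.2632
h_f = f*(L/D)*v^2/(2g) = 0.037 * 3105.2632 * 4.6225 / 19.62 = 27.0694 m

27.0694 m


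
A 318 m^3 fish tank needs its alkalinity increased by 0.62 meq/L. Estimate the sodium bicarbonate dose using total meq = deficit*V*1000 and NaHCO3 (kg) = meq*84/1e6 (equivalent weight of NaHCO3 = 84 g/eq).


Tank volume in L = 318 m^3 * 1000 = 318000 L
Total meq required = 0.62 meq/L * 318000 L = 197160 meq
NaHCO3 mass = 197160 meq * 84 mg/meq / 1e6 = 16.5614 kg

16.5614 kg


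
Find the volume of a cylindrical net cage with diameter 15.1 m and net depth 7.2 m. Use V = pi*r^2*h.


r = d/2 = 15.1/2 = 7.55 m
Base area = pi*r^2 = pi*7.55^2 = 179.07864 m^2
Volume = 179.07864 * 7.2 = 1289.37 m^3

1289.37 m^3


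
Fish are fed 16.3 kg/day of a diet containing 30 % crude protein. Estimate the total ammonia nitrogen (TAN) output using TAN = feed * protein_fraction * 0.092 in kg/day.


Protein in feed = 16.3 * 30/100 = 4.89 kg/day
TAN = protein * 0.092 = 4.89 * 0.092 = 0.44988 kg/day

0.44988 kg/day


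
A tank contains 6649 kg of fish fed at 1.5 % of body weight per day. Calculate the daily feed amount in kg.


Feeding rate fraction = 1.5% / 100 = 0.015
Daily feed = 6649 kg * 0.015 = 99.735 kg/day

99.735 kg/day


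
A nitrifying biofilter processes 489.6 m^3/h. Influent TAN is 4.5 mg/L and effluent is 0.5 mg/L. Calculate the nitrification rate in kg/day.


Concentration drop: TAN_in - TAN_out = 4.5 - 0.5 = 4 mg/L
Hourly TAN removed = Q * dTAN = 489.6 m^3/h * 4 mg/L = 1958.4 g/h  (m^3/h * mg/L = g/h)
Daily TAN removed = 1958.4 * 24 = 47001.6 g/day
Convert to kg/day: 47001.6 / 1000 = 47.0016 kg/day

47.0016 kg/day


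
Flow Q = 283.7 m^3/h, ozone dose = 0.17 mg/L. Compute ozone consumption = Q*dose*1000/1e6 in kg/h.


O3 demand (mg/h) = Q * dose * 1000 = 283.7 * 0.17 * 1000 = 48229 mg/h
Convert mg to kg: 48229 / 1e6 = 0.048229 kg/h

0.048229 kg/h


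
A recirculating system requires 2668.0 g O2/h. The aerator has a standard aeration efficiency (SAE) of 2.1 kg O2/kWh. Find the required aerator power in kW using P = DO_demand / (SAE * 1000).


SAE in g O2/kWh = 2.1 * 1000 = 2100 g/kWh
P = DO_demand / SAE_g = 2668.0 / 2100 = 1.27048 kW

1.27048 kW


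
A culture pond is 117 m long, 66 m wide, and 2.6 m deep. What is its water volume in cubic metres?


Base area = L * W = 117 * 66 = 7722 m^2
Volume = area * depth = 7722 * 2.6 = 20077.2 m^3

20077.2 m^3


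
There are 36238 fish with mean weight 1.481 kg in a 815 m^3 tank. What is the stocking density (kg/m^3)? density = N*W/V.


Total biomass = 36238 fish * 1.481 kg = 53668.478 kg
Density = total biomass / volume = 53668.478 / 815 = 65.8509 kg/m^3

65.8509 kg/m^3


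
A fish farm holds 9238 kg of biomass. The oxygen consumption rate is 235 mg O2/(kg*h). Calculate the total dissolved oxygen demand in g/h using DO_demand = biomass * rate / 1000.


Total O2 consumption (mg/h) = 9238 kg * 235 mg/(kg*h) = 2170930 mg/h
Convert to g/h: 2170930 / 1000 = 2170.93 g/h

2170.93 g/h


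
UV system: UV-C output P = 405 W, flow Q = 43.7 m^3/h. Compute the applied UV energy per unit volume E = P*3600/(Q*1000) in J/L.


Energy delivered per hour = 405 W * 3600 s = 1458000 J/h
Volume treated per hour = 43.7 m^3/h * 1000 = 43700 L/h
dose = 1458000 / 43700 = 33.3638 J/L

33.3638 J/L


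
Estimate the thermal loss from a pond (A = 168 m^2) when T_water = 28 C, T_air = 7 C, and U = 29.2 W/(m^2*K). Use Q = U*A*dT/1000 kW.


Temperature difference dT = 28 - 7 = 21 K
Heat loss (W) = U * A * dT = 29.2 * 168 * 21 = 103017.6 W
Convert to kW: 103017.6 / 1000 = 103.0176 kW

103.0176 kW


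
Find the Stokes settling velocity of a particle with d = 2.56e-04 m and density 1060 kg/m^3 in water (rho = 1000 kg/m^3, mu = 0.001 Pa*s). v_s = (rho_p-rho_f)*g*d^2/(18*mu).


Density difference: rho_p - rho_f = 1060 - 1000 = 60 kg/m^3
d^2 = (2.56e-04)^2 = 6.5536e-08 m^2
Numerator = (rho_p - rho_f) * g * d^2 = 60 * 9.81 * 6.5536e-08 = 3.857449e-05
Denominator = 18 * mu = 18 * 0.001 = 0.018
v_s = 3.857449e-05 / 0.018 = 0.00214303 m/s
Check: Re = rho_f * v_s * d / mu = 1000 * 0.00214303 * 2.56e-04 / 0.001 = 0.549 < 1, so Stokes' law applies.

0.00214303 m/s


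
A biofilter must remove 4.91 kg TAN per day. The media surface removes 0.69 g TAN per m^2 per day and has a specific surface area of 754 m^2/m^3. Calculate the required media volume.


A = 4.91*1000 / 0.69 = 7115.942 m^2
V = 7115.942 / 754 = 9.43759

9.43759 m^3


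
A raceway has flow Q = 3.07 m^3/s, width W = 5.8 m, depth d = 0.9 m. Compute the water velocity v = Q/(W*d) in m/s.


Cross-sectional area = W * d = 5.8 * 0.9 = 5.22 m^2
Velocity = Q / A = 3.07 / 5.22 = 0.588123 m/s

0.588123 m/s


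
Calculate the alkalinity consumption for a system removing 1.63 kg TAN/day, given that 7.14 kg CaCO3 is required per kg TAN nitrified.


Alkalinity factor: 7.14 kg CaCO3 consumed per kg TAN nitrified
alk = 1.63 kg TAN * 7.14 = 11.6382 kg CaCO3/day

11.6382 kg CaCO3/day


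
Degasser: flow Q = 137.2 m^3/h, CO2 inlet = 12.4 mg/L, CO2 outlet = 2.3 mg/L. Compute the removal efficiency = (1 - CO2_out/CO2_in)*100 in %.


CO2_out / CO2_in = 2.3 / 12.4 = 0.18548387
Fraction remaining = 0.18548387
efficiency = (1 - 0.18548387) * 100 = 81.4516 %

81.4516 %


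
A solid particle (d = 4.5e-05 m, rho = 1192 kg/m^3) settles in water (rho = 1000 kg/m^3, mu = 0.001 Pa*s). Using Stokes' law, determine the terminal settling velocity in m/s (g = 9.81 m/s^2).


Density difference: rho_p - rho_f = 1192 - 1000 = 192 kg/m^3
d^2 = (4.5e-05)^2 = 2.025e-09 m^2
Numerator = (rho_p - rho_f) * g * d^2 = 192 * 9.81 * 2.025e-09 = 3.814128e-06
Denominator = 18 * mu = 18 * 0.001 = 0.018
v_s = 3.814128e-06 / 0.018 = 2.11896e-04 m/s
Check: Re = rho_f * v_s * d / mu = 1000 * 2.11896e-04 * 4.5e-05 / 0.001 = 0.00954 < 1, so Stokes' law applies.

2.11896e-04 m/s


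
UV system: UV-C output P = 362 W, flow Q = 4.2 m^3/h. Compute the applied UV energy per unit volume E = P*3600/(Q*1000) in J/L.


Energy delivered per hour = 362 W * 3600 s = 1303200 J/h
Volume treated per hour = 4.2 m^3/h * 1000 = 4200 L/h
dose = 1303200 / 4200 = 310.286 J/L

310.286 J/L


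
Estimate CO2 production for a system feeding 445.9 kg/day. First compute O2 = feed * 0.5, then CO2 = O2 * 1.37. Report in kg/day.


O2 = 445.9 * 0.5 = 222.95
CO2 = 222.95 * 1.37 = 305.4415

305.4415 kg/day


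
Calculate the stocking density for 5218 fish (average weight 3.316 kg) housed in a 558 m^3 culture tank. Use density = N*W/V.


Total biomass = 5218 fish * 3.316 kg = 17302.888 kg
Density = total biomass / volume = 17302.888 / 558 = 31.0088 kg/m^3

31.0088 kg/m^3


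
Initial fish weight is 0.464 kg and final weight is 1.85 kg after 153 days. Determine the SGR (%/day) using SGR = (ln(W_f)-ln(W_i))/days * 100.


ln(W_f) = ln(1.85) = 0.61518564
ln(W_i) = ln(0.464) = -0.76787073
ln(W_f) - ln(W_i) = 0.61518564 - -0.76787073 = 1.3830564
SGR = 1.3830564 / 153 * 100 = 0.903958 %/day

0.903958 %/day


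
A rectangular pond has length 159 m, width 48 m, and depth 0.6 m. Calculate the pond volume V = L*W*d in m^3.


Base area = L * W = 159 * 48 = 7632 m^2
Volume = area * depth = 7632 * 0.6 = 4579.2 m^3

4579.2 m^3


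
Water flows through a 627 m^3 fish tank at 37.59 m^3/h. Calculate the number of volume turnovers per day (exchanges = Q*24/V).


Daily flow volume = 37.59 m^3/h * 24 h = 902.16 m^3/day
Exchanges = daily flow / tank volume = 902.16 / 627 = 1.43885 exchanges/day

1.43885 exchanges/day


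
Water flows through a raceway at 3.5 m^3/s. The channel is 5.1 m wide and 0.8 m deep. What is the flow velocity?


Cross-sectional area = W * d = 5.1 * 0.8 = 4.08 m^2
Velocity = Q / A = 3.5 / 4.08 = 0.857843 m/s

0.857843 m/s


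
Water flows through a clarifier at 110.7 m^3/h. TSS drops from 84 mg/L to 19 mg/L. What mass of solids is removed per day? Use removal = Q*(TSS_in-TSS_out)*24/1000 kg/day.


Concentration drop: TSS_in - TSS_out = 84 - 19 = 65 mg/L
Hourly solids removed = Q * dTSS = 110.7 m^3/h * 65 mg/L = 7195.5 g/h  (m^3/h * mg/L = g/h)
Daily solids removed = 7195.5 * 24 = 172692 g/day
Convert g to kg: 172692 / 1000 = 172.692 kg/day

172.692 kg/day


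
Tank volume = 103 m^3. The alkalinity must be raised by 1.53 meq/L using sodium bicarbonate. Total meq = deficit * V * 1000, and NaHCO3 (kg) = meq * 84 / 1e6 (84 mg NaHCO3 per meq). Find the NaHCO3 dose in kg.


Tank volume in L = 103 m^3 * 1000 = 103000 L
Total meq required = 1.53 meq/L * 103000 L = 157590 meq
NaHCO3 mass = 157590 meq * 84 mg/meq / 1e6 = 13.2376 kg

13.2376 kg


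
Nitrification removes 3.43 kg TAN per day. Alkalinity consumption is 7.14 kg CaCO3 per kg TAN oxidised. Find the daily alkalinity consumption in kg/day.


Alkalinity factor: 7.14 kg CaCO3 consumed per kg TAN nitrified
alk = 3.43 kg TAN * 7.14 = 24.4902 kg CaCO3/day

24.4902 kg CaCO3/day


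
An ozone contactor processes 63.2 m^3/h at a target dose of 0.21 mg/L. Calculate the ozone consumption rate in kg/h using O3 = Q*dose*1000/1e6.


O3 demand (mg/h) = Q * dose * 1000 = 63.2 * 0.21 * 1000 = 13272 mg/h
Convert mg to kg: 13272 / 1e6 = 0.013272 kg/h

0.013272 kg/h


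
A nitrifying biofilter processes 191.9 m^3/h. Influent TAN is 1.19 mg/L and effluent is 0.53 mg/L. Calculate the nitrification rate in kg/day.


Concentration drop: TAN_in - TAN_out = 1.19 - 0.53 = 0.66 mg/L
Hourly TAN removed = Q * dTAN = 191.9 m^3/h * 0.66 mg/L = 126.654 g/h  (m^3/h * mg/L = g/h)
Daily TAN removed = 126.654 * 24 = 3039.696 g/day
Convert to kg/day: 3039.696 / 1000 = 3.039696 kg/day

3.039696 kg/day


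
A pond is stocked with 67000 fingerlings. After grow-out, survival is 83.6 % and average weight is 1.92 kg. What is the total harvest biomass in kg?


Survivors = 67000 * 83.6/100 = 56012 fish
Harvest biomass = survivors * W_f = 56012 * 1.92 = 107543.04 kg

107543.04 kg


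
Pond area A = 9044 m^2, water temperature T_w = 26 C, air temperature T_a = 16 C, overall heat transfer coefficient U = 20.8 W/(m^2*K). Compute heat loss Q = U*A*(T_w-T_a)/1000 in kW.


Temperature difference dT = 26 - 16 = 10 K
Heat loss (W) = U * A * dT = 20.8 * 9044 * 10 = 1881152 W
Convert to kW: 1881152 / 1000 = 1881.152 kW

1881.152 kW


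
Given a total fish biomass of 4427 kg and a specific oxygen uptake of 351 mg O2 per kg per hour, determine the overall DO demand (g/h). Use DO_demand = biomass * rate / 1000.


Total O2 consumption (mg/h) = 4427 kg * 351 mg/(kg*h) = 1553877 mg/h
Convert to g/h: 1553877 / 1000 = 1553.877 g/h

1553.877 g/h


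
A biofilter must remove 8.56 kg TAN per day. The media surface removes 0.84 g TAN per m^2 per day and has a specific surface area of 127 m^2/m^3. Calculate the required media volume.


A = 8.56*1000 / 0.84 = 10190.476 m^2
V = 10190.476 / 127 = 80.24

80.24 m^3


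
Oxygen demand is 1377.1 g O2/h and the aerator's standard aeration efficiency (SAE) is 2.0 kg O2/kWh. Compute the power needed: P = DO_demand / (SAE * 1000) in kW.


SAE in g O2/kWh = 2.0 * 1000 = 2000 g/kWh
P = DO_demand / SAE_g = 1377.1 / 2000 = 0.68855 kW

0.68855 kW


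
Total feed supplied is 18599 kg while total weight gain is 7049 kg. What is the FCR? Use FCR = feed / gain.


FCR = feed consumed / weight gained
FCR = 18599 kg / 7049 kg = 2.63853

2.63853


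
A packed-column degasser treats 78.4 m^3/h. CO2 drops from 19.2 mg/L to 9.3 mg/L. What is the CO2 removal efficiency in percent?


CO2_out / CO2_in = 9.3 / 19.2 = 0.484375
Fraction remaining = 0.484375
efficiency = (1 - 0.484375) * 100 = 51.5625 %

51.5625 %


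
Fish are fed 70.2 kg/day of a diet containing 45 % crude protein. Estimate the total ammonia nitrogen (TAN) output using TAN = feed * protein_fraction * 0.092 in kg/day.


Protein in feed = 70.2 * 45/100 = 31.59 kg/day
TAN = protein * 0.092 = 31.59 * 0.092 = 2.90628 kg/day

2.90628 kg/day


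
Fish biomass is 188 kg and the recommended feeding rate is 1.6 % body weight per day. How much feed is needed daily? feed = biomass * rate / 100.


Feeding rate fraction = 1.6% / 100 = 0.016
Daily feed = 188 kg * 0.016 = 3.008 kg/day

3.008 kg/day


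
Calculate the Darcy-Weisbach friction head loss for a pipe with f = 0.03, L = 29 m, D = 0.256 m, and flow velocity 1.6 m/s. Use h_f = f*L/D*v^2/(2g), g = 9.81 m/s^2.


v^2 = 1.6^2 = 2.56 m^2/s^2
L/D = 29/0.256 = 113.28125
h_f = f*(L/D)*v^2/(2g) = 0.03 * 113.28125 * 2.56 / 19.62 = 0.443425 m

0.443425 m


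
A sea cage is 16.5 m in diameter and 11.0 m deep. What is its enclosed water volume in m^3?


r = d/2 = 16.5/2 = 8.25 m
Base area = pi*r^2 = pi*8.25^2 = 213.82465 m^2
Volume = 213.82465 * 11.0 = 2352.07 m^3

2352.07 m^3


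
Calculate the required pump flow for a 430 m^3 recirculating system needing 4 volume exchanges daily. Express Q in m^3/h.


Daily recirculation volume = 430 m^3 * 4 = 1720 m^3/day
Flow rate Q = daily volume / 24 h = 1720 / 24 = 71.6667 m^3/h

71.6667 m^3/h


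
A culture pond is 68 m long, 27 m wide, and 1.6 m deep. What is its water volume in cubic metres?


Base area = L * W = 68 * 27 = 1836 m^2
Volume = area * depth = 1836 * 1.6 = 2937.6 m^3

2937.6 m^3


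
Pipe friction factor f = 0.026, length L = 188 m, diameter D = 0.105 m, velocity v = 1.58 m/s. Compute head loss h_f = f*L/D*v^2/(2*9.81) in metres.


v^2 = 1.58^2 = 2.4964 m^2/s^2
L/D = 188/0.105 = 1790.4762
h_f = f*(L/D)*v^2/(2g) = 0.026 * 1790.4762 * 2.4964 / 19.62 = 5.92321 m

5.92321 m


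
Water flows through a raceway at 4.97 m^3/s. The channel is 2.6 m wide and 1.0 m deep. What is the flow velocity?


Cross-sectional area = W * d = 2.6 * 1.0 = 2.6 m^2
Velocity = Q / A = 4.97 / 2.6 = 1.91154 m/s

1.91154 m/s


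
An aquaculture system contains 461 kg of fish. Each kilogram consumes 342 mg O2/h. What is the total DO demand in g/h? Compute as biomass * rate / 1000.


Total O2 consumption (mg/h) = 461 kg * 342 mg/(kg*h) = 157662 mg/h
Convert to g/h: 157662 / 1000 = 157.662 g/h

157.662 g/h


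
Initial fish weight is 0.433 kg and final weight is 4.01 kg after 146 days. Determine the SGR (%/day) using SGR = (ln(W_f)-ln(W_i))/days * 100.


ln(W_f) = ln(4.01) = 1.3887912
ln(W_i) = ln(0.433) = -0.83701755
ln(W_f) - ln(W_i) = 1.3887912 - -0.83701755 = 2.2258088
SGR = 2.2258088 / 146 * 100 = 1.52453 %/day

1.52453 %/day


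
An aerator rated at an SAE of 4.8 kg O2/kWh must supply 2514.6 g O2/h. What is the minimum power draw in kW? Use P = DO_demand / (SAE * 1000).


SAE in g O2/kWh = 4.8 * 1000 = 4800 g/kWh
P = DO_demand / SAE_g = 2514.6 / 4800 = 0.523875 kW

0.523875 kW


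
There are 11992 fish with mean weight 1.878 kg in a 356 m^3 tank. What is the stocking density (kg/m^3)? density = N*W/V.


Total biomass = 11992 fish * 1.878 kg = 22520.976 kg
Density = total biomass / volume = 22520.976 / 356 = 63.2612 kg/m^3

63.2612 kg/m^3


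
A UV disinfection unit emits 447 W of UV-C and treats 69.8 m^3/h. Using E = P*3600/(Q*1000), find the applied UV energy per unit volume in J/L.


Energy delivered per hour = 447 W * 3600 s = 1609200 J/h
Volume treated per hour = 69.8 m^3/h * 1000 = 69800 L/h
dose = 1609200 / 69800 = 23.0544 J/L

23.0544 J/L


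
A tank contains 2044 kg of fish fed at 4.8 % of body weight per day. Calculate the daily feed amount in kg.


Feeding rate fraction = 4.8% / 100 = 0.048
Daily feed = 2044 kg * 0.048 = 98.112 kg/day

98.112 kg/day


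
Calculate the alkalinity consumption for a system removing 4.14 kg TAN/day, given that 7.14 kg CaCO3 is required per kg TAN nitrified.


Alkalinity factor: 7.14 kg CaCO3 consumed per kg TAN nitrified
alk = 4.14 kg TAN * 7.14 = 29.5596 kg CaCO3/day

29.5596 kg CaCO3/day


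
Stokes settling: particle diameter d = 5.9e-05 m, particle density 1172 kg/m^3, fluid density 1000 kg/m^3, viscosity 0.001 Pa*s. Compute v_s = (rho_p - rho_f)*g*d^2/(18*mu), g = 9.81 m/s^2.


Density difference: rho_p - rho_f = 1172 - 1000 = 172 kg/m^3
d^2 = (5.9e-05)^2 = 3.481e-09 m^2
Numerator = (rho_p - rho_f) * g * d^2 = 172 * 9.81 * 3.481e-09 = 5.8735609e-06
Denominator = 18 * mu = 18 * 0.001 = 0.018
v_s = 5.8735609e-06 / 0.018 = 3.26309e-04 m/s
Check: Re = rho_f * v_s * d / mu = 1000 * 3.26309e-04 * 5.9e-05 / 0.001 = 0.0193 < 1, so Stokes' law applies.

3.26309e-04 m/s


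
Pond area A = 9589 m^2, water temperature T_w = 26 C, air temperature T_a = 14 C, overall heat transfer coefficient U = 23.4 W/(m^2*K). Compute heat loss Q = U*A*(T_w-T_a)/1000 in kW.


Temperature difference dT = 26 - 14 = 12 K
Heat loss (W) = U * A * dT = 23.4 * 9589 * 12 = 2692591.2 W
Convert to kW: 2692591.2 / 1000 = 2692.5912 kW

2692.5912 kW


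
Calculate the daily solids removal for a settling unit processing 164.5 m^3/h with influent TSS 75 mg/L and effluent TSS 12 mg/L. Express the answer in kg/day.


Concentration drop: TSS_in - TSS_out = 75 - 12 = 63 mg/L
Hourly solids removed = Q * dTSS = 164.5 m^3/h * 63 mg/L = 10363.5 g/h  (m^3/h * mg/L = g/h)
Daily solids removed = 10363.5 * 24 = 248724 g/day
Convert g to kg: 248724 / 1000 = 248.724 kg/day

248.724 kg/day


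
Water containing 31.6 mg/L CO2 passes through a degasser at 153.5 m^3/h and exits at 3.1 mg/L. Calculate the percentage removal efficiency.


CO2_out / CO2_in = 3.1 / 31.6 = 0.098101266
Fraction remaining = 0.098101266
efficiency = (1 - 0.098101266) * 100 = 90.1899 %

90.1899 %


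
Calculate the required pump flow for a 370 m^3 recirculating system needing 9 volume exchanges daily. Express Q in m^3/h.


Daily recirculation volume = 370 m^3 * 9 = 3330 m^3/day
Flow rate Q = daily volume / 24 h = 3330 / 24 = 138.75 m^3/h

138.75 m^3/h


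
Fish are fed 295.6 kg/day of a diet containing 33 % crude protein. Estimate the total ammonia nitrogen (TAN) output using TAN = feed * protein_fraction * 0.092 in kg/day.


Protein in feed = 295.6 * 33/100 = 97.548 kg/day
TAN = protein * 0.092 = 97.548 * 0.092 = 8.974416 kg/day

8.974416 kg/day


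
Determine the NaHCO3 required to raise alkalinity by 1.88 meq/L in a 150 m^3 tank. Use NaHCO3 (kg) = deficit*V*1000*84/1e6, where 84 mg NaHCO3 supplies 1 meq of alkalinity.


Tank volume in L = 150 m^3 * 1000 = 150000 L
Total meq required = 1.88 meq/L * 150000 L = 282000 meq
NaHCO3 mass = 282000 meq * 84 mg/meq / 1e6 = 23.688 kg

23.688 kg


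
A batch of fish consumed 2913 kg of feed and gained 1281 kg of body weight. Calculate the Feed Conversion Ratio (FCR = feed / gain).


FCR = feed consumed / weight gained
FCR = 2913 kg / 1281 kg = 2.274

2.274


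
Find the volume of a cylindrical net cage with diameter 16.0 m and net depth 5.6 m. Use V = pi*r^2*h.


r = d/2 = 16.0/2 = 8 m
Base area = pi*r^2 = pi*8^2 = 201.06193 m^2
Volume = 201.06193 * 5.6 = 1125.95 m^3

1125.95 m^3


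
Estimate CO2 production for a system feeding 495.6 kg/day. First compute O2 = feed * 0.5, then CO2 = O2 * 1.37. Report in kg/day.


O2 = 495.6 * 0.5 = 247.8
CO2 = 247.8 * 1.37 = 339.486

339.486 kg/day


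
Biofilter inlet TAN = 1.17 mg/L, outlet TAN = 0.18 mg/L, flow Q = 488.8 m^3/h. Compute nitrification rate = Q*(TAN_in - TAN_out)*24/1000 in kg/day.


Concentration drop: TAN_in - TAN_out = 1.17 - 0.18 = 0.99 mg/L
Hourly TAN removed = Q * dTAN = 488.8 m^3/h * 0.99 mg/L = 483.912 g/h  (m^3/h * mg/L = g/h)
Daily TAN removed = 483.912 * 24 = 11613.888 g/day
Convert to kg/day: 11613.888 / 1000 = 11.613888 kg/day

11.613888 kg/day


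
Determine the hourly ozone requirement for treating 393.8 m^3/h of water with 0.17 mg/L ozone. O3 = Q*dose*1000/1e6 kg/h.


O3 demand (mg/h) = Q * dose * 1000 = 393.8 * 0.17 * 1000 = 66946 mg/h
Convert mg to kg: 66946 / 1e6 = 0.066946 kg/h

0.066946 kg/h


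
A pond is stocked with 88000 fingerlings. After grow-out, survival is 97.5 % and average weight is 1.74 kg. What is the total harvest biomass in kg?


Survivors = 88000 * 97.5/100 = 85800 fish
Harvest biomass = survivors * W_f = 85800 * 1.74 = 149292 kg

149292 kg


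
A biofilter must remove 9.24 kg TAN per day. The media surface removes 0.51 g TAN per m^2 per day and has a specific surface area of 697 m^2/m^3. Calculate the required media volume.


A = 9.24*1000 / 0.51 = 18117.647 m^2
V = 18117.647 / 697 = 25.9938

25.9938 m^3


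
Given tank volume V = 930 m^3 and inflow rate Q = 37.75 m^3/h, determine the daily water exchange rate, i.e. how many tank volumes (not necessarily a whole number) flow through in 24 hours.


Daily flow volume = 37.75 m^3/h * 24 h = 906 m^3/day
Exchanges = daily flow / tank volume = 906 / 930 = 0.974194 exchanges/day

0.974194 exchanges/day


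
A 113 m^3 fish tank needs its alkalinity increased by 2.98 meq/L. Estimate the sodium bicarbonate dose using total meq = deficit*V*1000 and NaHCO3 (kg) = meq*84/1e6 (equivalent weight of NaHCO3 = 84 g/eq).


Tank volume in L = 113 m^3 * 1000 = 113000 L
Total meq required = 2.98 meq/L * 113000 L = 336740 meq
NaHCO3 mass = 336740 meq * 84 mg/meq / 1e6 = 28.2862 kg

28.2862 kg


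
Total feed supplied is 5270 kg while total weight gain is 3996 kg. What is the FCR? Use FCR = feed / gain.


FCR = feed consumed / weight gained
FCR = 5270 kg / 3996 kg = 1.31882

1.31882


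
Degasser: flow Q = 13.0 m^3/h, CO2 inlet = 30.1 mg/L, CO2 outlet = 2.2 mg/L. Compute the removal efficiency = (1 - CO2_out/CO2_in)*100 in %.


CO2_out / CO2_in = 2.2 / 30.1 = 0.073089701
Fraction remaining = 0.073089701
efficiency = (1 - 0.073089701) * 100 = 92.691 %

92.691 %


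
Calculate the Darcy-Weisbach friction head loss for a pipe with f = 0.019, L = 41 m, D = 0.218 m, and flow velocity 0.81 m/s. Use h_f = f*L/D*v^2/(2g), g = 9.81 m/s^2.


v^2 = 0.81^2 = 0.6561 m^2/s^2
L/D = 41/0.218 = 188.07339
h_f = f*(L/D)*v^2/(2g) = 0.019 * 188.07339 * 0.6561 / 19.62 = 0.119496 m

0.119496 m


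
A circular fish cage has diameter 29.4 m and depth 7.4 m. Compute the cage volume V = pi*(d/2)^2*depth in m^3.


r = d/2 = 29.4/2 = 14.7 m
Base area = pi*r^2 = pi*14.7^2 = 678.86676 m^2
Volume = 678.86676 * 7.4 = 5023.61 m^3

5023.61 m^3


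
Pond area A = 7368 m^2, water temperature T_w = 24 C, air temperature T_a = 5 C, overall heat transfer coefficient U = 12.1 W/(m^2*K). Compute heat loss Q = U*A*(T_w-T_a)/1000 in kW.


Temperature difference dT = 24 - 5 = 19 K
Heat loss (W) = U * A * dT = 12.1 * 7368 * 19 = 1693903.2 W
Convert to kW: 1693903.2 / 1000 = 1693.9032 kW

1693.9032 kW


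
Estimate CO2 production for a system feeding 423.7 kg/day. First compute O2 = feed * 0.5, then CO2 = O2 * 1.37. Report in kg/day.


O2 = 423.7 * 0.5 = 211.85
CO2 = 211.85 * 1.37 = 290.2345

290.2345 kg/day


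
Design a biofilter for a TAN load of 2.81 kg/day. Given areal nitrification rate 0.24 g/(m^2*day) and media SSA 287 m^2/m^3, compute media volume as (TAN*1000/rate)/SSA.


A = 2.81*1000 / 0.24 = 11708.333 m^2
V = 11708.333 / 287 = 40.7956

40.7956 m^3


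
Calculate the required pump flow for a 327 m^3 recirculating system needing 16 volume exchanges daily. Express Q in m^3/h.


Daily recirculation volume = 327 m^3 * 16 = 5232 m^3/day
Flow rate Q = daily volume / 24 h = 5232 / 24 = 218 m^3/h

218 m^3/h


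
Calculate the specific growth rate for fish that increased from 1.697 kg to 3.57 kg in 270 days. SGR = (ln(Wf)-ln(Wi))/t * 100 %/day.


ln(W_f) = ln(3.57) = 1.2725656
ln(W_i) = ln(1.697) = 0.52886199
ln(W_f) - ln(W_i) = 1.2725656 - 0.52886199 = 0.74370361
SGR = 0.74370361 / 270 * 100 = 0.275446 %/day

0.275446 %/day


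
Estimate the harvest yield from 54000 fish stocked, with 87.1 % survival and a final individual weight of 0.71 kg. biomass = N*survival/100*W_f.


Survivors = 54000 * 87.1/100 = 47034 fish
Harvest biomass = survivors * W_f = 47034 * 0.71 = 33394.14 kg

33394.14 kg


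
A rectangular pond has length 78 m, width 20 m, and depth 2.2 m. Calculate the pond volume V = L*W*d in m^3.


Base area = L * W = 78 * 20 = 1560 m^2
Volume = area * depth = 1560 * 2.2 = 3432 m^3

3432 m^3


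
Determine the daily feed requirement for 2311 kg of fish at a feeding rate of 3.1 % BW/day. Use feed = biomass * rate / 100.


Feeding rate fraction = 3.1% / 100 = 0.031
Daily feed = 2311 kg * 0.031 = 71.641 kg/day

71.641 kg/day


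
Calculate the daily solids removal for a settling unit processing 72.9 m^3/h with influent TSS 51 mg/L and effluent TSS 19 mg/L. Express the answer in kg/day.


Concentration drop: TSS_in - TSS_out = 51 - 19 = 32 mg/L
Hourly solids removed = Q * dTSS = 72.9 m^3/h * 32 mg/L = 2332.8 g/h  (m^3/h * mg/L = g/h)
Daily solids removed = 2332.8 * 24 = 55987.2 g/day
Convert g to kg: 55987.2 / 1000 = 55.9872 kg/day

55.9872 kg/day


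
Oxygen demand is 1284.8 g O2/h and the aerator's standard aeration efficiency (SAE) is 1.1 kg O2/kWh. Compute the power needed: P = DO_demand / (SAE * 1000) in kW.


SAE in g O2/kWh = 1.1 * 1000 = 1100 g/kWh
P = DO_demand / SAE_g = 1284.8 / 1100 = 1.168 kW

1.168 kW


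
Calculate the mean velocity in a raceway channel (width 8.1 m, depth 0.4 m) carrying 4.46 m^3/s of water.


Cross-sectional area = W * d = 8.1 * 0.4 = 3.24 m^2
Velocity = Q / A = 4.46 / 3.24 = 1.37654 m/s

1.37654 m/s


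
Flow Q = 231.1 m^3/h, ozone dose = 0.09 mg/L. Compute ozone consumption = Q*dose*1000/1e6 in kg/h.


O3 demand (mg/h) = Q * dose * 1000 = 231.1 * 0.09 * 1000 = 20799 mg/h
Convert mg to kg: 20799 / 1e6 = 0.020799 kg/h

0.020799 kg/h


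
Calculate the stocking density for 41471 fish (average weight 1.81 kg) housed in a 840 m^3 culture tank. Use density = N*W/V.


Total biomass = 41471 fish * 1.81 kg = 75062.51 kg
Density = total biomass / volume = 75062.51 / 840 = 89.3601 kg/m^3

89.3601 kg/m^3


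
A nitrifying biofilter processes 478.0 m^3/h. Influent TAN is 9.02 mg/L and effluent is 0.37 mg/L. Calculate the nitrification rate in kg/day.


Concentration drop: TAN_in - TAN_out = 9.02 - 0.37 = 8.65 mg/L
Hourly TAN removed = Q * dTAN = 478.0 m^3/h * 8.65 mg/L = 4134.7 g/h  (m^3/h * mg/L = g/h)
Daily TAN removed = 4134.7 * 24 = 99232.8 g/day
Convert to kg/day: 99232.8 / 1000 = 99.2328 kg/day

99.2328 kg/day


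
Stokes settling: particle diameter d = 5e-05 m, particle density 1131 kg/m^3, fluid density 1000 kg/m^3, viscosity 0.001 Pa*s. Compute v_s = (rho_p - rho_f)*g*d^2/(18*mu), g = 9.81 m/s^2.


Density difference: rho_p - rho_f = 1131 - 1000 = 131 kg/m^3
d^2 = (5e-05)^2 = 2.5e-09 m^2
Numerator = (rho_p - rho_f) * g * d^2 = 131 * 9.81 * 2.5e-09 = 3.212775e-06
Denominator = 18 * mu = 18 * 0.001 = 0.018
v_s = 3.212775e-06 / 0.018 = 1.78487e-04 m/s
Check: Re = rho_f * v_s * d / mu = 1000 * 1.78487e-04 * 5e-05 / 0.001 = 0.00892 < 1, so Stokes' law applies.

1.78487e-04 m/s


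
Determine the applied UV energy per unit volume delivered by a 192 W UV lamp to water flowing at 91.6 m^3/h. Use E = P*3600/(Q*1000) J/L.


Energy delivered per hour = 192 W * 3600 s = 691200 J/h
Volume treated per hour = 91.6 m^3/h * 1000 = 91600 L/h
dose = 691200 / 91600 = 7.54585 J/L

7.54585 J/L


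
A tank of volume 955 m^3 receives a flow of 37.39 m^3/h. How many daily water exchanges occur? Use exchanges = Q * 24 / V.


Daily flow volume = 37.39 m^3/h * 24 h = 897.36 m^3/day
Exchanges = daily flow / tank volume = 897.36 / 955 = 0.939644 exchanges/day

0.939644 exchanges/day


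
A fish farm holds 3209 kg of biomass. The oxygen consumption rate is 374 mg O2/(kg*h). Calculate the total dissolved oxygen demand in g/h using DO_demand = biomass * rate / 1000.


Total O2 consumption (mg/h) = 3209 kg * 374 mg/(kg*h) = 1200166 mg/h
Convert to g/h: 1200166 / 1000 = 1200.166 g/h

1200.166 g/h


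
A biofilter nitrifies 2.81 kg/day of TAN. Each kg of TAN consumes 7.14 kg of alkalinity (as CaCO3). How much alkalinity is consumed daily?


Alkalinity factor: 7.14 kg CaCO3 consumed per kg TAN nitrified
alk = 2.81 kg TAN * 7.14 = 20.0634 kg CaCO3/day

20.0634 kg CaCO3/day


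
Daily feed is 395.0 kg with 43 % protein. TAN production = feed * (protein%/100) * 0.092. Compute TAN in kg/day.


Protein in feed = 395.0 * 43/100 = 169.85 kg/day
TAN = protein * 0.092 = 169.85 * 0.092 = 15.6262 kg/day

15.6262 kg/day


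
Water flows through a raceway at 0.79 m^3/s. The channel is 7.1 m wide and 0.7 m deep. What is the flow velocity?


Cross-sectional area = W * d = 7.1 * 0.7 = 4.97 m^2
Velocity = Q / A = 0.79 / 4.97 = 0.158954 m/s

0.158954 m/s


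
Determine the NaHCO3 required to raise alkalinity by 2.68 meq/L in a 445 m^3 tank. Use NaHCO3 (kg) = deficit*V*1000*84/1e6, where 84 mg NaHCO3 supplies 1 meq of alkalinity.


Tank volume in L = 445 m^3 * 1000 = 445000 L
Total meq required = 2.68 meq/L * 445000 L = 1192600 meq
NaHCO3 mass = 1192600 meq * 84 mg/meq / 1e6 = 100.178 kg

100.178 kg


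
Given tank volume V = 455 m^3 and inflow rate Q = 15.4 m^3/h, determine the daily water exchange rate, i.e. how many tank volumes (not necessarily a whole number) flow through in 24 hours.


Daily flow volume = 15.4 m^3/h * 24 h = 369.6 m^3/day
Exchanges = daily flow / tank volume = 369.6 / 455 = 0.812308 exchanges/day

0.812308 exchanges/day


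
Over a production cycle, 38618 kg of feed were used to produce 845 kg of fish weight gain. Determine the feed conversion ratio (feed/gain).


FCR = feed consumed / weight gained
FCR = 38618 kg / 845 kg = 45.7018

45.7018


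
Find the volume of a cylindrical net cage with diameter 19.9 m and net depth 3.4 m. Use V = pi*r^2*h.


r = d/2 = 19.9/2 = 9.95 m
Base area = pi*r^2 = pi*9.95^2 = 311.02553 m^2
Volume = 311.02553 * 3.4 = 1057.49 m^3

1057.49 m^3


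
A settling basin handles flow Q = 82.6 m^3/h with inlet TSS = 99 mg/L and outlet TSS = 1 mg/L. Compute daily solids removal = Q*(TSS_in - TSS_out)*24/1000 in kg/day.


Concentration drop: TSS_in - TSS_out = 99 - 1 = 98 mg/L
Hourly solids removed = Q * dTSS = 82.6 m^3/h * 98 mg/L = 8094.8 g/h  (m^3/h * mg/L = g/h)
Daily solids removed = 8094.8 * 24 = 194275.2 g/day
Convert g to kg: 194275.2 / 1000 = 194.2752 kg/day

194.2752 kg/day


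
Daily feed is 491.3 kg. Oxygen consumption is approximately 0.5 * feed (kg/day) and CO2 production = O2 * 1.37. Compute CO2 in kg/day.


O2 = 491.3 * 0.5 = 245.65
CO2 = 245.65 * 1.37 = 336.5405

336.5405 kg/day


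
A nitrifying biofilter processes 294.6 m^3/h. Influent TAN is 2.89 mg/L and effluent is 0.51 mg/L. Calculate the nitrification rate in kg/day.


Concentration drop: TAN_in - TAN_out = 2.89 - 0.51 = 2.38 mg/L
Hourly TAN removed = Q * dTAN = 294.6 m^3/h * 2.38 mg/L = 701.148 g/h  (m^3/h * mg/L = g/h)
Daily TAN removed = 701.148 * 24 = 16827.552 g/day
Convert to kg/day: 16827.552 / 1000 = 16.827552 kg/day

16.827552 kg/day


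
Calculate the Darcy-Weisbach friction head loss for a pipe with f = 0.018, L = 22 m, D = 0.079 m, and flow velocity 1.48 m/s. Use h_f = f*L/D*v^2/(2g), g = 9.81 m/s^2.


v^2 = 1.48^2 = 2.1904 m^2/s^2
L/D = 22/0.079 = 278.48101
h_f = f*(L/D)*v^2/(2g) = 0.018 * 278.48101 * 2.1904 / 19.62 = 0.559619 m

0.559619 m


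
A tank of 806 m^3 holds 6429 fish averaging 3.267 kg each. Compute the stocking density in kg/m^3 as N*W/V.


Total biomass = 6429 fish * 3.267 kg = 21003.543 kg
Density = total biomass / volume = 21003.543 / 806 = 26.059 kg/m^3

26.059 kg/m^3


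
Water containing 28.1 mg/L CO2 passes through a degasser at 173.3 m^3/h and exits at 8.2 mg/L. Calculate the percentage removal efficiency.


CO2_out / CO2_in = 8.2 / 28.1 = 0.29181495
Fraction remaining = 0.29181495
efficiency = (1 - 0.29181495) * 100 = 70.8185 %

70.8185 %


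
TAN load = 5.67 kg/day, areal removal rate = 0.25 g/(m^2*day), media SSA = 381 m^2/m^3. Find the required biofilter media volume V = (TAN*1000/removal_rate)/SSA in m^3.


A = 5.67*1000 / 0.25 = 22680 m^2
V = 22680 / 381 = 59.5276

59.5276 m^3


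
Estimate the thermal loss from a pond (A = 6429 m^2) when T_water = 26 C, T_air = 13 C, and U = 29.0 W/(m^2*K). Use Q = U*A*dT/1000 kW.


Temperature difference dT = 26 - 13 = 13 K
Heat loss (W) = U * A * dT = 29.0 * 6429 * 13 = 2423733 W
Convert to kW: 2423733 / 1000 = 2423.733 kW

2423.733 kW


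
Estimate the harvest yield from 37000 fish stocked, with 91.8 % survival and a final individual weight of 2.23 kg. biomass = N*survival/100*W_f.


Survivors = 37000 * 91.8/100 = 33966 fish
Harvest biomass = survivors * W_f = 33966 * 2.23 = 75744.18 kg

75744.18 kg


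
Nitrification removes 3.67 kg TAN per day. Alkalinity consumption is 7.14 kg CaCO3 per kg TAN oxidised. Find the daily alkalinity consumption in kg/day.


Alkalinity factor: 7.14 kg CaCO3 consumed per kg TAN nitrified
alk = 3.67 kg TAN * 7.14 = 26.2038 kg CaCO3/day

26.2038 kg CaCO3/day


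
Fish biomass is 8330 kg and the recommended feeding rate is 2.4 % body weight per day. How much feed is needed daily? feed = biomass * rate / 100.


Feeding rate fraction = 2.4% / 100 = 0.024
Daily feed = 8330 kg * 0.024 = 199.92 kg/day

199.92 kg/day


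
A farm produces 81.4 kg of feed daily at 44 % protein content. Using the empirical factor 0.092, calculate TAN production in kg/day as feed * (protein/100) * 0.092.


Protein in feed = 81.4 * 44/100 = 35.816 kg/day
TAN = protein * 0.092 = 35.816 * 0.092 = 3.295072 kg/day

3.295072 kg/day


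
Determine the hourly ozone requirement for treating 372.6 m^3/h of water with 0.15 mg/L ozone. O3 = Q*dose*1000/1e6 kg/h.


O3 demand (mg/h) = Q * dose * 1000 = 372.6 * 0.15 * 1000 = 55890 mg/h
Convert mg to kg: 55890 / 1e6 = 0.05589 kg/h

0.05589 kg/h


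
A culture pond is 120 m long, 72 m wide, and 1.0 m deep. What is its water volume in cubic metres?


Base area = L * W = 120 * 72 = 8640 m^2
Volume = area * depth = 8640 * 1.0 = 8640 m^3

8640 m^3


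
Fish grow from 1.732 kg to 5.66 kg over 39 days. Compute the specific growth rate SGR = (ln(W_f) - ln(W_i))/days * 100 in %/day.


ln(W_f) = ln(5.66) = 1.7334239
ln(W_i) = ln(1.732) = 0.54927681
ln(W_f) - ln(W_i) = 1.7334239 - 0.54927681 = 1.1841471
SGR = 1.1841471 / 39 * 100 = 3.03627 %/day

3.03627 %/day


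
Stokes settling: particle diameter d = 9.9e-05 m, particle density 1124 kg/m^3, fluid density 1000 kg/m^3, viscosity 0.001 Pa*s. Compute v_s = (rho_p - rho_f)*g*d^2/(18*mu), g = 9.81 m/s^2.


Density difference: rho_p - rho_f = 1124 - 1000 = 124 kg/m^3
d^2 = (9.9e-05)^2 = 9.801e-09 m^2
Numerator = (rho_p - rho_f) * g * d^2 = 124 * 9.81 * 9.801e-09 = 1.1922328e-05
Denominator = 18 * mu = 18 * 0.001 = 0.018
v_s = 1.1922328e-05 / 0.018 = 6.62352e-04 m/s
Check: Re = rho_f * v_s * d / mu = 1000 * 6.62352e-04 * 9.9e-05 / 0.001 = 0.0656 < 1, so Stokes' law applies.

6.62352e-04 m/s


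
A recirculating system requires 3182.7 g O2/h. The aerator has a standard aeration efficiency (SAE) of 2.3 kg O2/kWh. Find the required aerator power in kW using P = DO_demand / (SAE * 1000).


SAE in g O2/kWh = 2.3 * 1000 = 2300 g/kWh
P = DO_demand / SAE_g = 3182.7 / 2300 = 1.38378 kW

1.38378 kW


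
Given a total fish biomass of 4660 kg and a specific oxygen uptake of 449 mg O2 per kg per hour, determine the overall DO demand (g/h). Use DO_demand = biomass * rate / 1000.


Total O2 consumption (mg/h) = 4660 kg * 449 mg/(kg*h) = 2092340 mg/h
Convert to g/h: 2092340 / 1000 = 2092.34 g/h

2092.34 g/h


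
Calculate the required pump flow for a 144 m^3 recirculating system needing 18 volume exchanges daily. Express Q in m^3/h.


Daily recirculation volume = 144 m^3 * 18 = 2592 m^3/day
Flow rate Q = daily volume / 24 h = 2592 / 24 = 108 m^3/h

108 m^3/h


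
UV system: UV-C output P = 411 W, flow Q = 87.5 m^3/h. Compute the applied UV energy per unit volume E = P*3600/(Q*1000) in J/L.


Energy delivered per hour = 411 W * 3600 s = 1479600 J/h
Volume treated per hour = 87.5 m^3/h * 1000 = 87500 L/h
dose = 1479600 / 87500 = 16.9097 J/L

16.9097 J/L


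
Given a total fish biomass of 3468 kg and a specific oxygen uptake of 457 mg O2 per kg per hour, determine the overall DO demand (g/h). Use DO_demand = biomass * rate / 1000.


Total O2 consumption (mg/h) = 3468 kg * 457 mg/(kg*h) = 1584876 mg/h
Convert to g/h: 1584876 / 1000 = 1584.876 g/h

1584.876 g/h


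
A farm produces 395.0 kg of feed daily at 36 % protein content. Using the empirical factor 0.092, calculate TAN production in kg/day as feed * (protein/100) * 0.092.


Protein in feed = 395.0 * 36/100 = 142.2 kg/day
TAN = protein * 0.092 = 142.2 * 0.092 = 13.0824 kg/day

13.0824 kg/day


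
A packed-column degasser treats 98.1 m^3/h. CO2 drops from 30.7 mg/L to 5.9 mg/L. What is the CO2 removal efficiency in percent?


CO2_out / CO2_in = 5.9 / 30.7 = 0.19218241
Fraction remaining = 0.19218241
efficiency = (1 - 0.19218241) * 100 = 80.7818 %

80.7818 %


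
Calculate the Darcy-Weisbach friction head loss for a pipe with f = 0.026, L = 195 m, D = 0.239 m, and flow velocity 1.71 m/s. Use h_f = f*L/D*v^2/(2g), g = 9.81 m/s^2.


v^2 = 1.71^2 = 2.9241 m^2/s^2
L/D = 195/0.239 = 815.89958
h_f = f*(L/D)*v^2/(2g) = 0.026 * 815.89958 * 2.9241 / 19.62 = 3.16157 m

3.16157 m


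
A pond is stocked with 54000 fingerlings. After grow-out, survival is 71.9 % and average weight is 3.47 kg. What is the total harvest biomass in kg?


Survivors = 54000 * 71.9/100 = 38826 fish
Harvest biomass = survivors * W_f = 38826 * 3.47 = 134726.22 kg

134726.22 kg


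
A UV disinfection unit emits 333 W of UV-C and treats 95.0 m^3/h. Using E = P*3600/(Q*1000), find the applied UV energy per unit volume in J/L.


Energy delivered per hour = 333 W * 3600 s = 1198800 J/h
Volume treated per hour = 95.0 m^3/h * 1000 = 95000 L/h
dose = 1198800 / 95000 = 12.6189 J/L

12.6189 J/L


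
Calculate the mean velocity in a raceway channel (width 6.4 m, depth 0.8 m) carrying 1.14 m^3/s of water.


Cross-sectional area = W * d = 6.4 * 0.8 = 5.12 m^2
Velocity = Q / A = 1.14 / 5.12 = 0.222656 m/s

0.222656 m/s


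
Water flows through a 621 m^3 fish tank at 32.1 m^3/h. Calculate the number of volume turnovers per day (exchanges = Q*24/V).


Daily flow volume = 32.1 m^3/h * 24 h = 770.4 m^3/day
Exchanges = daily flow / tank volume = 770.4 / 621 = 1.24058 exchanges/day

1.24058 exchanges/day


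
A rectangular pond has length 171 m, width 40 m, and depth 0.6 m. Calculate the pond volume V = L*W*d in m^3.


Base area = L * W = 171 * 40 = 6840 m^2
Volume = area * depth = 6840 * 0.6 = 4104 m^3

4104 m^3


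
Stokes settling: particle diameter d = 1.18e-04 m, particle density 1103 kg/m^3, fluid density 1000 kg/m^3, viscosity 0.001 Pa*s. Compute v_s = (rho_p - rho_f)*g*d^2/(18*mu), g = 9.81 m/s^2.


Density difference: rho_p - rho_f = 1103 - 1000 = 103 kg/m^3
d^2 = (1.18e-04)^2 = 1.3924e-08 m^2
Numerator = (rho_p - rho_f) * g * d^2 = 103 * 9.81 * 1.3924e-08 = 1.4069227e-05
Denominator = 18 * mu = 18 * 0.001 = 0.018
v_s = 1.4069227e-05 / 0.018 = 7.81624e-04 m/s
Check: Re = rho_f * v_s * d / mu = 1000 * 7.81624e-04 * 1.18e-04 / 0.001 = 0.0922 < 1, so Stokes' law applies.

7.81624e-04 m/s
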